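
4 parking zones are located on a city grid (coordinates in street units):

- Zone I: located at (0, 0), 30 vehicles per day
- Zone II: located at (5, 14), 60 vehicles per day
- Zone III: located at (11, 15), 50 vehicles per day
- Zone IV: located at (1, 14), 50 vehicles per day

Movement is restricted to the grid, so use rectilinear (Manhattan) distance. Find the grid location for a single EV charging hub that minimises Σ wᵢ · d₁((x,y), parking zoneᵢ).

(5, 14)

Manhattan distance separates: Σwᵢ(|x−xᵢ|+|y−yᵢ|) = Σwᵢ|x−xᵢ| + Σwᵢ|y−yᵢ|, so x and y are optimised independently as 1-D weighted medians.
Total weight W = 190; half = 95.
x-coordinate, sorted with cumulative weight:
  x=0 (Zone I, w=30) cum 30
  x=1 (Zone IV, w=50) cum 80
  x=5 (Zone II, w=60) cum 140  ← median
  x=11 (Zone III, w=50) cum 190
⇒ x* = 5
y-coordinate, sorted with cumulative weight:
  y=0 (Zone I, w=30) cum 30
  y=14 (Zone II, w=60) cum 90
  y=14 (Zone IV, w=50) cum 140  ← median
  y=15 (Zone III, w=50) cum 190
⇒ y* = 14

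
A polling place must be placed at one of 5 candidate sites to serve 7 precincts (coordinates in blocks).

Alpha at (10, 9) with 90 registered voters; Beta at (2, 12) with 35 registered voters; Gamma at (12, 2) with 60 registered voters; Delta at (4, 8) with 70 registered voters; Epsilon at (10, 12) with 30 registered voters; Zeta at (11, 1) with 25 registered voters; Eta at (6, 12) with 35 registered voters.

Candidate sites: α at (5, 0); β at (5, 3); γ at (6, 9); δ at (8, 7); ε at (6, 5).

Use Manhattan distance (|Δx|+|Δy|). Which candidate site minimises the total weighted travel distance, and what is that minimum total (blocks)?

γ, total 2235 blocks

Total weighted distance at each candidate:
  α (5, 0): total = 4095
  β (5, 3): total = 3280
  γ (6, 9): total = 2235
  δ (8, 7): total = 2315
  ε (6, 5): total = 2795
Minimum is at γ with total 2235 blocks.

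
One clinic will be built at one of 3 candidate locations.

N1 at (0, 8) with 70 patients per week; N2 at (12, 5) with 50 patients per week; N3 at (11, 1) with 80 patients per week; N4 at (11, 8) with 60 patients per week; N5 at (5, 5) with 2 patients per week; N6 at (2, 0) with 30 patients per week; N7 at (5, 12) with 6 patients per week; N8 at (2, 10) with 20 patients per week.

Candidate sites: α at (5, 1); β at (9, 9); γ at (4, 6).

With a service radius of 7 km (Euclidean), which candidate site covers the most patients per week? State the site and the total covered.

γ, covering 128

Coverage radius r = 7 km; a point is covered iff (Δx)²+(Δy)² ≤ 7² = 49.
  α (5, 1): covers {N3, N5, N6} → 112
  β (9, 9): covers {N2, N4, N5, N7} → 118
  γ (4, 6): covers {N1, N5, N6, N7, N8} → 128
Maximum coverage at γ: 128 patients per week.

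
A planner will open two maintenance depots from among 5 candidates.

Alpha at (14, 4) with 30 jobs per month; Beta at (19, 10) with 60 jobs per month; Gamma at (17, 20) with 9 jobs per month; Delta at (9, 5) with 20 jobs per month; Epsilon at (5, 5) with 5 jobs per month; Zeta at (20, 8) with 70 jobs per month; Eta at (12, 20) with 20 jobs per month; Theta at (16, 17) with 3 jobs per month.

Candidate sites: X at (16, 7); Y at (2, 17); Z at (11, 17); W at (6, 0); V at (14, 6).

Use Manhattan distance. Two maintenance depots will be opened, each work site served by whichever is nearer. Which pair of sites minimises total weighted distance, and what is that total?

Evaluate every pair (each demand assigned to the nearer of the two):
  {X, Z}: total = 1281
  {X, V}: total = 1416
  {Z, V}: total = 1506
  {X, Y}: total = 1521
  {X, W}: total = 1546
  {Y, V}: total = 1782
  {W, V}: total = 1822
  {Z, W}: total = 2886
  {Y, Z}: total = 3171
  {Y, W}: total = 3934
Best pair: {X, Z} with total 1281.

{X, Z}, total 1281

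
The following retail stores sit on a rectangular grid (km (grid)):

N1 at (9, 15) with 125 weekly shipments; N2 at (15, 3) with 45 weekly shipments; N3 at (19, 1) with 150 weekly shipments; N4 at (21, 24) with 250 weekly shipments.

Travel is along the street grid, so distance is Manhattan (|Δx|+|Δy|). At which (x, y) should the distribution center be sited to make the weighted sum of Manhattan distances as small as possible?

(19, 15)

Manhattan distance separates: Σwᵢ(|x−xᵢ|+|y−yᵢ|) = Σwᵢ|x−xᵢ| + Σwᵢ|y−yᵢ|, so x and y are optimised independently as 1-D weighted medians.
Total weight W = 570; half = 285.
x-coordinate, sorted with cumulative weight:
  x=9 (N1, w=125) cum 125
  x=15 (N2, w=45) cum 170
  x=19 (N3, w=150) cum 320  ← median
  x=21 (N4, w=250) cum 570
⇒ x* = 19
y-coordinate, sorted with cumulative weight:
  y=1 (N3, w=150) cum 150
  y=3 (N2, w=45) cum 195
  y=15 (N1, w=125) cum 320  ← median
  y=24 (N4, w=250) cum 570
⇒ y* = 15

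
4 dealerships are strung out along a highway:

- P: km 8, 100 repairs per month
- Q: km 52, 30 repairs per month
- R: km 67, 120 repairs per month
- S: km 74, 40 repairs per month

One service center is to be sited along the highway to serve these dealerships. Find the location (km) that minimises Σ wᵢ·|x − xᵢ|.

For a sum of weighted absolute distances on a line, the optimum is the weighted median (not the mean). Total weight W = 290; half-weight = 145.
Sort by position and accumulate weight:
  km 8 (P, w=100) → cum 100
  km 52 (Q, w=30) → cum 130
  km 67 (R, w=120) → cum 250  ≥ 145 → median here
  km 74 (S, w=40) → cum 290
Optimal location: km 67.

x = 67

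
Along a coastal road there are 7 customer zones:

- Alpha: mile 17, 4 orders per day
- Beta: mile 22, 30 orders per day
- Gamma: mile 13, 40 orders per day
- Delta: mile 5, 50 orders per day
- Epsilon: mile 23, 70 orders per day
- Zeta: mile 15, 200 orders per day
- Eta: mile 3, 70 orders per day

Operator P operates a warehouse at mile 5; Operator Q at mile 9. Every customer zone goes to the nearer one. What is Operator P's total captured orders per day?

The indifferent point is the midpoint (5+9)/2 = 7; customer zones left of it (closer to Operator P at 5) go to Operator P, those right go to Operator Q.
  Eta at 3 (w=70) → Operator P
  Delta at 5 (w=50) → Operator P
  Gamma at 13 (w=40) → Operator Q
  Zeta at 15 (w=200) → Operator Q
  Alpha at 17 (w=4) → Operator Q
  Beta at 22 (w=30) → Operator Q
  Epsilon at 23 (w=70) → Operator Q
Operator P captures 120; Operator Q captures 344.

120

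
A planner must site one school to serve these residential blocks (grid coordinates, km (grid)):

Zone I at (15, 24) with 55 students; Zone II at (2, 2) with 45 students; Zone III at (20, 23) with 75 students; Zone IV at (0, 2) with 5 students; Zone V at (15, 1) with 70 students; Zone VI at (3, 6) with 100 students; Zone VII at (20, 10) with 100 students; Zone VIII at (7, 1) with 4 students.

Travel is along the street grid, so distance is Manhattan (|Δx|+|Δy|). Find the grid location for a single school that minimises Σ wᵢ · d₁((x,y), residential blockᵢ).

(15, 10)

Manhattan distance separates: Σwᵢ(|x−xᵢ|+|y−yᵢ|) = Σwᵢ|x−xᵢ| + Σwᵢ|y−yᵢ|, so x and y are optimised independently as 1-D weighted medians.
Total weight W = 454; half = 227.
x-coordinate, sorted with cumulative weight:
  x=0 (Zone IV, w=5) cum 5
  x=2 (Zone II, w=45) cum 50
  x=3 (Zone VI, w=100) cum 150
  x=7 (Zone VIII, w=4) cum 154
  x=15 (Zone I, w=55) cum 209
  x=15 (Zone V, w=70) cum 279  ← median
  x=20 (Zone III, w=75) cum 354
  x=20 (Zone VII, w=100) cum 454
⇒ x* = 15
y-coordinate, sorted with cumulative weight:
  y=1 (Zone V, w=70) cum 70
  y=1 (Zone VIII, w=4) cum 74
  y=2 (Zone II, w=45) cum 119
  y=2 (Zone IV, w=5) cum 124
  y=6 (Zone VI, w=100) cum 224
  y=10 (Zone VII, w=100) cum 324  ← median
  y=23 (Zone III, w=75) cum 399
  y=24 (Zone I, w=55) cum 454
⇒ y* = 10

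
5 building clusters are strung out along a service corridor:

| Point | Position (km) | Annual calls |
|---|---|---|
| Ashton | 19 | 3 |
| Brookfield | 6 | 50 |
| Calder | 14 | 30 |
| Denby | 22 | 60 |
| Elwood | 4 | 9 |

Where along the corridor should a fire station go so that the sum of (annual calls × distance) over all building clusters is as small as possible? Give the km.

For a sum of weighted absolute distances on a line, the optimum is the weighted median (not the mean). Total weight W = 152; half-weight = 76.
Sort by position and accumulate weight:
  km 4 (Elwood, w=9) → cum 9
  km 6 (Brookfield, w=50) → cum 59
  km 14 (Calder, w=30) → cum 89  ≥ 76 → median here
  km 19 (Ashton, w=3) → cum 92
  km 22 (Denby, w=60) → cum 152
Optimal location: km 14.

x = 14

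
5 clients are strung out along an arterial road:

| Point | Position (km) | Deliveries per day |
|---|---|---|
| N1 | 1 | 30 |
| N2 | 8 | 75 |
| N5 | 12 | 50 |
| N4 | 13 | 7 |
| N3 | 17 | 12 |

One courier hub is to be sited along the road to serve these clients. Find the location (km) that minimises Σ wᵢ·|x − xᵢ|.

x = 8

For a sum of weighted absolute distances on a line, the optimum is the weighted median (not the mean). Total weight W = 174; half-weight = 87.
Sort by position and accumulate weight:
  km 1 (N1, w=30) → cum 30
  km 8 (N2, w=75) → cum 105  ≥ 87 → median here
  km 12 (N5, w=50) → cum 155
  km 13 (N4, w=7) → cum 162
  km 17 (N3, w=12) → cum 174
Optimal location: km 8.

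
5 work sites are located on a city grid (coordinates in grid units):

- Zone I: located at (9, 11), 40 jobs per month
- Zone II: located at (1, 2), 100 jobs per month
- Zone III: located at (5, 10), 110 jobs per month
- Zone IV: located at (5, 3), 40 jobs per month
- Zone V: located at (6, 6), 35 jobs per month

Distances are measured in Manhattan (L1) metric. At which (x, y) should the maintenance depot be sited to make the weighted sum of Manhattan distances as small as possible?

(5, 6)

Manhattan distance separates: Σwᵢ(|x−xᵢ|+|y−yᵢ|) = Σwᵢ|x−xᵢ| + Σwᵢ|y−yᵢ|, so x and y are optimised independently as 1-D weighted medians.
Total weight W = 325; half = 162.5.
x-coordinate, sorted with cumulative weight:
  x=1 (Zone II, w=100) cum 100
  x=5 (Zone III, w=110) cum 210  ← median
  x=5 (Zone IV, w=40) cum 250
  x=6 (Zone V, w=35) cum 285
  x=9 (Zone I, w=40) cum 325
⇒ x* = 5
y-coordinate, sorted with cumulative weight:
  y=2 (Zone II, w=100) cum 100
  y=3 (Zone IV, w=40) cum 140
  y=6 (Zone V, w=35) cum 175  ← median
  y=10 (Zone III, w=110) cum 285
  y=11 (Zone I, w=40) cum 325
⇒ y* = 6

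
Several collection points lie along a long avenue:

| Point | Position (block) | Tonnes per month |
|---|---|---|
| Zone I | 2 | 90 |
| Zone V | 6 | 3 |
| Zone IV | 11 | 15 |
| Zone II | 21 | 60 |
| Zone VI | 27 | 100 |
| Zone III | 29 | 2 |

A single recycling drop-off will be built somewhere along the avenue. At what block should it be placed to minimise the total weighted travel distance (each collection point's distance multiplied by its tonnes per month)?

x = 21

For a sum of weighted absolute distances on a line, the optimum is the weighted median (not the mean). Total weight W = 270; half-weight = 135.
Sort by position and accumulate weight:
  block 2 (Zone I, w=90) → cum 90
  block 6 (Zone V, w=3) → cum 93
  block 11 (Zone IV, w=15) → cum 108
  block 21 (Zone II, w=60) → cum 168  ≥ 135 → median here
  block 27 (Zone VI, w=100) → cum 268
  block 29 (Zone III, w=2) → cum 270
Optimal location: block 21.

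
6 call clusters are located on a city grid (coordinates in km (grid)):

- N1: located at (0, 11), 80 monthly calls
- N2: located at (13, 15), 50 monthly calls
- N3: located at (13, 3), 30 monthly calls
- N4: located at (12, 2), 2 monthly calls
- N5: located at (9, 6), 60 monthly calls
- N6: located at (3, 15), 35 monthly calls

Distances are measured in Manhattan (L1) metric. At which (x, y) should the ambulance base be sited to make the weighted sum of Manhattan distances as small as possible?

Manhattan distance separates: Σwᵢ(|x−xᵢ|+|y−yᵢ|) = Σwᵢ|x−xᵢ| + Σwᵢ|y−yᵢ|, so x and y are optimised independently as 1-D weighted medians.
Total weight W = 257; half = 128.5.
x-coordinate, sorted with cumulative weight:
  x=0 (N1, w=80) cum 80
  x=3 (N6, w=35) cum 115
  x=9 (N5, w=60) cum 175  ← median
  x=12 (N4, w=2) cum 177
  x=13 (N2, w=50) cum 227
  x=13 (N3, w=30) cum 257
⇒ x* = 9
y-coordinate, sorted with cumulative weight:
  y=2 (N4, w=2) cum 2
  y=3 (N3, w=30) cum 32
  y=6 (N5, w=60) cum 92
  y=11 (N1, w=80) cum 172  ← median
  y=15 (N2, w=50) cum 222
  y=15 (N6, w=35) cum 257
⇒ y* = 11

(9, 11)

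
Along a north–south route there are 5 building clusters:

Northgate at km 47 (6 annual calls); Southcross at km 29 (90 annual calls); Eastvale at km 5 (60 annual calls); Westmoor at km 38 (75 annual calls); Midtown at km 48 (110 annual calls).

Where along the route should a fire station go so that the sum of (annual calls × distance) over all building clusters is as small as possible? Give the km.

x = 38

For a sum of weighted absolute distances on a line, the optimum is the weighted median (not the mean). Total weight W = 341; half-weight = 170.5.
Sort by position and accumulate weight:
  km 5 (Eastvale, w=60) → cum 60
  km 29 (Southcross, w=90) → cum 150
  km 38 (Westmoor, w=75) → cum 225  ≥ 170.5 → median here
  km 47 (Northgate, w=6) → cum 231
  km 48 (Midtown, w=110) → cum 341
Optimal location: km 38.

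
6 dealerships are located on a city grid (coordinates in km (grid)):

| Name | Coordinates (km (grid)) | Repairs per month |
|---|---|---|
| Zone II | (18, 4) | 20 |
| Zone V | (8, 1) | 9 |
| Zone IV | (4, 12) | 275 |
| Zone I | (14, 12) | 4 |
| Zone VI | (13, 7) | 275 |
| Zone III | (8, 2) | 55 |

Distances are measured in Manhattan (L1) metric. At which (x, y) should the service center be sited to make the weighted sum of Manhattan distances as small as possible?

Manhattan distance separates: Σwᵢ(|x−xᵢ|+|y−yᵢ|) = Σwᵢ|x−xᵢ| + Σwᵢ|y−yᵢ|, so x and y are optimised independently as 1-D weighted medians.
Total weight W = 638; half = 319.
x-coordinate, sorted with cumulative weight:
  x=4 (Zone IV, w=275) cum 275
  x=8 (Zone V, w=9) cum 284
  x=8 (Zone III, w=55) cum 339  ← median
  x=13 (Zone VI, w=275) cum 614
  x=14 (Zone I, w=4) cum 618
  x=18 (Zone II, w=20) cum 638
⇒ x* = 8
y-coordinate, sorted with cumulative weight:
  y=1 (Zone V, w=9) cum 9
  y=2 (Zone III, w=55) cum 64
  y=4 (Zone II, w=20) cum 84
  y=7 (Zone VI, w=275) cum 359  ← median
  y=12 (Zone IV, w=275) cum 634
  y=12 (Zone I, w=4) cum 638
⇒ y* = 7

(8, 7)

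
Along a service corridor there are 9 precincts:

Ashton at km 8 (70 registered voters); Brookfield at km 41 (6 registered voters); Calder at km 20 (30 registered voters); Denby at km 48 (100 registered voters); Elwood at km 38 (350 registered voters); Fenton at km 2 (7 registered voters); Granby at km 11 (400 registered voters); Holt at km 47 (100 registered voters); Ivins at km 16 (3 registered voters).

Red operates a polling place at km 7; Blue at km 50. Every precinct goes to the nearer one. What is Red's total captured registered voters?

510

The indifferent point is the midpoint (7+50)/2 = 28.5; precincts left of it (closer to Red at 7) go to Red, those right go to Blue.
  Fenton at 2 (w=7) → Red
  Ashton at 8 (w=70) → Red
  Granby at 11 (w=400) → Red
  Ivins at 16 (w=3) → Red
  Calder at 20 (w=30) → Red
  Elwood at 38 (w=350) → Blue
  Brookfield at 41 (w=6) → Blue
  Holt at 47 (w=100) → Blue
  Denby at 48 (w=100) → Blue
Red captures 510; Blue captures 556.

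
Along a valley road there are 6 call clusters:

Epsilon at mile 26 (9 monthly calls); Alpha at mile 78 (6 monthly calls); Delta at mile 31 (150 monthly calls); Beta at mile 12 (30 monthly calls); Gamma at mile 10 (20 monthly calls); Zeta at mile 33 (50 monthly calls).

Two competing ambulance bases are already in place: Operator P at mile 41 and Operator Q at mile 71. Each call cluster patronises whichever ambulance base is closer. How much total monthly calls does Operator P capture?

259

The indifferent point is the midpoint (41+71)/2 = 56; call clusters left of it (closer to Operator P at 41) go to Operator P, those right go to Operator Q.
  Gamma at 10 (w=20) → Operator P
  Beta at 12 (w=30) → Operator P
  Epsilon at 26 (w=9) → Operator P
  Delta at 31 (w=150) → Operator P
  Zeta at 33 (w=50) → Operator P
  Alpha at 78 (w=6) → Operator Q
Operator P captures 259; Operator Q captures 6.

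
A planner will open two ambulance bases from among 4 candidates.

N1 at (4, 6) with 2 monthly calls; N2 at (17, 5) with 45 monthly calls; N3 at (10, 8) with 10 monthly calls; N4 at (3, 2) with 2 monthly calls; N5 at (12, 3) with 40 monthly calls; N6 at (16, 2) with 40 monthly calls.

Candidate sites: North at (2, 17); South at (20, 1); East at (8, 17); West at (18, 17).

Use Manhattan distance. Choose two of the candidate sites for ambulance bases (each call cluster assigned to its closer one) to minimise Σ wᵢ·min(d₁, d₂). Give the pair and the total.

{South, East}, total 1091

Evaluate every pair (each demand assigned to the nearer of the two):
  {South, East}: total = 1091
  {North, South}: total = 1143
  {South, West}: total = 1163
  {East, West}: total = 2165
  {North, West}: total = 2293
  {North, East}: total = 2753
Best pair: {South, East} with total 1091.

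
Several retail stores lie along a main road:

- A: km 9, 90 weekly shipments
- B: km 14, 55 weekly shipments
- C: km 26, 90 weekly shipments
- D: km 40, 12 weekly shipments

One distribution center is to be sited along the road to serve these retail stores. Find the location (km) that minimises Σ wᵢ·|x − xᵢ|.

For a sum of weighted absolute distances on a line, the optimum is the weighted median (not the mean). Total weight W = 247; half-weight = 123.5.
Sort by position and accumulate weight:
  km 9 (A, w=90) → cum 90
  km 14 (B, w=55) → cum 145  ≥ 123.5 → median here
  km 26 (C, w=90) → cum 235
  km 40 (D, w=12) → cum 247
Optimal location: km 14.

x = 14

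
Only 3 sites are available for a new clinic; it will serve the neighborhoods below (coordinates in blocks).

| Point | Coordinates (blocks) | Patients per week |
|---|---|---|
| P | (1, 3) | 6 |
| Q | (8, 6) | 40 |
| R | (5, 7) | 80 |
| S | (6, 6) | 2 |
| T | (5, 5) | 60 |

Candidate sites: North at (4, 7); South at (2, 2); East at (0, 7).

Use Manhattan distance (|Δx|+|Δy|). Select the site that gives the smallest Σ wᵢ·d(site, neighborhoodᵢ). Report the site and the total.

North, total 508 blocks

Total weighted distance at each candidate:
  North (4, 7): total = 508
  South (2, 2): total = 1428
  East (0, 7): total = 1224
Minimum is at North with total 508 blocks.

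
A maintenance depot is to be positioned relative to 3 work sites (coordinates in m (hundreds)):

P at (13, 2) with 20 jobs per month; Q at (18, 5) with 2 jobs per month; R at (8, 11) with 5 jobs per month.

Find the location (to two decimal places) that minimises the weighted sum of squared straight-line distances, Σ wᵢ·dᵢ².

The minimiser of Σwᵢ‖p−pᵢ‖² is the weighted centroid p* = (Σwᵢpᵢ)/(Σwᵢ).
Σwᵢ = 27.
Σwᵢxᵢ = 20·13 + 2·18 + 5·8 = 336.
Σwᵢyᵢ = 20·2 + 2·5 + 5·11 = 105.
x* = 336/27 = 12.44, y* = 105/27 = 3.89.

(12.44, 3.89)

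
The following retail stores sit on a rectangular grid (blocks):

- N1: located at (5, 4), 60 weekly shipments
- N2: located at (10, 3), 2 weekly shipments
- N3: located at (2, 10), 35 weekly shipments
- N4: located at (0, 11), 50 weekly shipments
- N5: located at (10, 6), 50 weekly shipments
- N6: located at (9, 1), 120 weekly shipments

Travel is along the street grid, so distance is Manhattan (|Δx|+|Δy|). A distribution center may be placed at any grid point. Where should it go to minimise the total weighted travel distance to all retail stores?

Manhattan distance separates: Σwᵢ(|x−xᵢ|+|y−yᵢ|) = Σwᵢ|x−xᵢ| + Σwᵢ|y−yᵢ|, so x and y are optimised independently as 1-D weighted medians.
Total weight W = 317; half = 158.5.
x-coordinate, sorted with cumulative weight:
  x=0 (N4, w=50) cum 50
  x=2 (N3, w=35) cum 85
  x=5 (N1, w=60) cum 145
  x=9 (N6, w=120) cum 265  ← median
  x=10 (N2, w=2) cum 267
  x=10 (N5, w=50) cum 317
⇒ x* = 9
y-coordinate, sorted with cumulative weight:
  y=1 (N6, w=120) cum 120
  y=3 (N2, w=2) cum 122
  y=4 (N1, w=60) cum 182  ← median
  y=6 (N5, w=50) cum 232
  y=10 (N3, w=35) cum 267
  y=11 (N4, w=50) cum 317
⇒ y* = 4

(9, 4)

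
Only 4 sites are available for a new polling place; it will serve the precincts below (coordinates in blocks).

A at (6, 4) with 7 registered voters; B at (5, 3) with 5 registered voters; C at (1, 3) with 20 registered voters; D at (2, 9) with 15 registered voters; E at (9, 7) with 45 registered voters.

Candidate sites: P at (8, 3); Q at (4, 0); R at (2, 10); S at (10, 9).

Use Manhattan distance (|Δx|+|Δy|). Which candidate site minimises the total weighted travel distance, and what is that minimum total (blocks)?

P, total 581 blocks

Total weighted distance at each candidate:
  P (8, 3): total = 581
  Q (4, 0): total = 887
  R (2, 10): total = 745
  S (10, 9): total = 673
Minimum is at P with total 581 blocks.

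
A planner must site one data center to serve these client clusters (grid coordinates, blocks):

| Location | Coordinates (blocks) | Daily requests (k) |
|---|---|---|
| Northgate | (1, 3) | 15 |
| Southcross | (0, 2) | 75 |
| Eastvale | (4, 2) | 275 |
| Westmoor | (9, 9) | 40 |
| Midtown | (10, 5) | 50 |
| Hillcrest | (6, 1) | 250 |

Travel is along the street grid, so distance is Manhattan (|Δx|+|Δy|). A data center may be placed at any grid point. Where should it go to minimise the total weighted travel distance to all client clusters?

(4, 2)

Manhattan distance separates: Σwᵢ(|x−xᵢ|+|y−yᵢ|) = Σwᵢ|x−xᵢ| + Σwᵢ|y−yᵢ|, so x and y are optimised independently as 1-D weighted medians.
Total weight W = 705; half = 352.5.
x-coordinate, sorted with cumulative weight:
  x=0 (Southcross, w=75) cum 75
  x=1 (Northgate, w=15) cum 90
  x=4 (Eastvale, w=275) cum 365  ← median
  x=6 (Hillcrest, w=250) cum 615
  x=9 (Westmoor, w=40) cum 655
  x=10 (Midtown, w=50) cum 705
⇒ x* = 4
y-coordinate, sorted with cumulative weight:
  y=1 (Hillcrest, w=250) cum 250
  y=2 (Southcross, w=75) cum 325
  y=2 (Eastvale, w=275) cum 600  ← median
  y=3 (Northgate, w=15) cum 615
  y=5 (Midtown, w=50) cum 665
  y=9 (Westmoor, w=40) cum 705
⇒ y* = 2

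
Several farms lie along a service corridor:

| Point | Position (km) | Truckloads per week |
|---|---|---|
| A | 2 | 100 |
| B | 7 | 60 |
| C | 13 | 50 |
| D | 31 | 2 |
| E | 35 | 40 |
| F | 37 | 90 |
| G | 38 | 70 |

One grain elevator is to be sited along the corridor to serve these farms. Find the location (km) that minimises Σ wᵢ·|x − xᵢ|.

x = 13

For a sum of weighted absolute distances on a line, the optimum is the weighted median (not the mean). Total weight W = 412; half-weight = 206.
Sort by position and accumulate weight:
  km 2 (A, w=100) → cum 100
  km 7 (B, w=60) → cum 160
  km 13 (C, w=50) → cum 210  ≥ 206 → median here
  km 31 (D, w=2) → cum 212
  km 35 (E, w=40) → cum 252
  km 37 (F, w=90) → cum 342
  km 38 (G, w=70) → cum 412
Optimal location: km 13.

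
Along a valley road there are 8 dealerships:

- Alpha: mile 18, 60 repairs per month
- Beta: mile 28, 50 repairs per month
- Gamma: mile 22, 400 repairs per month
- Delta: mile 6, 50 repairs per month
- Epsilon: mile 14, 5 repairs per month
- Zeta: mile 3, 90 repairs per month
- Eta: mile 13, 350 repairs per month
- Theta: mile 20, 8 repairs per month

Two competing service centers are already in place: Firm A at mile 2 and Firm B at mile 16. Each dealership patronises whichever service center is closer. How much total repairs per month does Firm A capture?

140

The indifferent point is the midpoint (2+16)/2 = 9; dealerships left of it (closer to Firm A at 2) go to Firm A, those right go to Firm B.
  Zeta at 3 (w=90) → Firm A
  Delta at 6 (w=50) → Firm A
  Eta at 13 (w=350) → Firm B
  Epsilon at 14 (w=5) → Firm B
  Alpha at 18 (w=60) → Firm B
  Theta at 20 (w=8) → Firm B
  Gamma at 22 (w=400) → Firm B
  Beta at 28 (w=50) → Firm B
Firm A captures 140; Firm B captures 873.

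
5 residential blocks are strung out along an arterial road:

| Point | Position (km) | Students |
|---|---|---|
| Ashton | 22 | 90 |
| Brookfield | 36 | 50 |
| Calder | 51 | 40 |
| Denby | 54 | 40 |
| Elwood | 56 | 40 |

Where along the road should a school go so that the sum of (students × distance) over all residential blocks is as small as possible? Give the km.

x = 36

For a sum of weighted absolute distances on a line, the optimum is the weighted median (not the mean). Total weight W = 260; half-weight = 130.
Sort by position and accumulate weight:
  km 22 (Ashton, w=90) → cum 90
  km 36 (Brookfield, w=50) → cum 140  ≥ 130 → median here
  km 51 (Calder, w=40) → cum 180
  km 54 (Denby, w=40) → cum 220
  km 56 (Elwood, w=40) → cum 260
Optimal location: km 36.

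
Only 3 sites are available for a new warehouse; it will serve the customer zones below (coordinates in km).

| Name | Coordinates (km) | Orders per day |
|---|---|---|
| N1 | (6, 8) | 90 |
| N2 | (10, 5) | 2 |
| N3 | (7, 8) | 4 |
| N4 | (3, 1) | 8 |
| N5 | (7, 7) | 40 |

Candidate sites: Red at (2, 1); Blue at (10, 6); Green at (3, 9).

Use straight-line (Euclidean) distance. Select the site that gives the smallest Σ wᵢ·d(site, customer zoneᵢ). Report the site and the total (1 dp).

Total weighted distance at each candidate:
  Red (2, 1): total = 1098.3
  Blue (10, 6): total = 614.2
  Green (3, 9): total = 560.1
Minimum is at Green with total 560.1 km.

Green, total 560.1 km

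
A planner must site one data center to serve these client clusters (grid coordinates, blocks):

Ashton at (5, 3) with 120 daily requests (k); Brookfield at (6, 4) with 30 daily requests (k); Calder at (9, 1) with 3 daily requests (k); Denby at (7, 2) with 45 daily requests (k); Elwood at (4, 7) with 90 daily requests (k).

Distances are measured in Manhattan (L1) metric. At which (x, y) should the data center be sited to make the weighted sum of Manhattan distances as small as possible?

Manhattan distance separates: Σwᵢ(|x−xᵢ|+|y−yᵢ|) = Σwᵢ|x−xᵢ| + Σwᵢ|y−yᵢ|, so x and y are optimised independently as 1-D weighted medians.
Total weight W = 288; half = 144.
x-coordinate, sorted with cumulative weight:
  x=4 (Elwood, w=90) cum 90
  x=5 (Ashton, w=120) cum 210  ← median
  x=6 (Brookfield, w=30) cum 240
  x=7 (Denby, w=45) cum 285
  x=9 (Calder, w=3) cum 288
⇒ x* = 5
y-coordinate, sorted with cumulative weight:
  y=1 (Calder, w=3) cum 3
  y=2 (Denby, w=45) cum 48
  y=3 (Ashton, w=120) cum 168  ← median
  y=4 (Brookfield, w=30) cum 198
  y=7 (Elwood, w=90) cum 288
⇒ y* = 3

(5, 3)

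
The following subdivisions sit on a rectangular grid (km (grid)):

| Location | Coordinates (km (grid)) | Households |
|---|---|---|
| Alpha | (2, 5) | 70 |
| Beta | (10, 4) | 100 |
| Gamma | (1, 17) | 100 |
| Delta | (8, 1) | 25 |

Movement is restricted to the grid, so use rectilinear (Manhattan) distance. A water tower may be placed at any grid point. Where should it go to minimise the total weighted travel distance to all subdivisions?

Manhattan distance separates: Σwᵢ(|x−xᵢ|+|y−yᵢ|) = Σwᵢ|x−xᵢ| + Σwᵢ|y−yᵢ|, so x and y are optimised independently as 1-D weighted medians.
Total weight W = 295; half = 147.5.
x-coordinate, sorted with cumulative weight:
  x=1 (Gamma, w=100) cum 100
  x=2 (Alpha, w=70) cum 170  ← median
  x=8 (Delta, w=25) cum 195
  x=10 (Beta, w=100) cum 295
⇒ x* = 2
y-coordinate, sorted with cumulative weight:
  y=1 (Delta, w=25) cum 25
  y=4 (Beta, w=100) cum 125
  y=5 (Alpha, w=70) cum 195  ← median
  y=17 (Gamma, w=100) cum 295
⇒ y* = 5

(2, 5)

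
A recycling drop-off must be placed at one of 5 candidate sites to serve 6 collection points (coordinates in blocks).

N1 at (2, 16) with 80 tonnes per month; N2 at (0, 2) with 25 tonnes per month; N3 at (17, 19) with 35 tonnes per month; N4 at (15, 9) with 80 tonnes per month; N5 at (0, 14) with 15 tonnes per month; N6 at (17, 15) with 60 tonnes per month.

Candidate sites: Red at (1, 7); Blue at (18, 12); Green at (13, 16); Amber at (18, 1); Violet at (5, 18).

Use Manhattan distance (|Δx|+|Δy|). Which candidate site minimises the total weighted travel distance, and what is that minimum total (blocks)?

Green, total 3045 blocks

Total weighted distance at each candidate:
  Red (1, 7): total = 4770
  Blue (18, 12): total = 3600
  Green (13, 16): total = 3045
  Amber (18, 1): total = 5865
  Violet (5, 18): total = 3935
Minimum is at Green with total 3045 blocks.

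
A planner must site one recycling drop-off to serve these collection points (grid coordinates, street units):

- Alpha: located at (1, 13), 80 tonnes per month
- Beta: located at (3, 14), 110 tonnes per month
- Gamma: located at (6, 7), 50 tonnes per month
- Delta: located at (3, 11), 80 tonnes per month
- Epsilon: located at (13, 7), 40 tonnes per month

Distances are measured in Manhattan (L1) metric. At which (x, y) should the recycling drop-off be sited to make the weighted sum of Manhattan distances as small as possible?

(3, 13)

Manhattan distance separates: Σwᵢ(|x−xᵢ|+|y−yᵢ|) = Σwᵢ|x−xᵢ| + Σwᵢ|y−yᵢ|, so x and y are optimised independently as 1-D weighted medians.
Total weight W = 360; half = 180.
x-coordinate, sorted with cumulative weight:
  x=1 (Alpha, w=80) cum 80
  x=3 (Beta, w=110) cum 190  ← median
  x=3 (Delta, w=80) cum 270
  x=6 (Gamma, w=50) cum 320
  x=13 (Epsilon, w=40) cum 360
⇒ x* = 3
y-coordinate, sorted with cumulative weight:
  y=7 (Gamma, w=50) cum 50
  y=7 (Epsilon, w=40) cum 90
  y=11 (Delta, w=80) cum 170
  y=13 (Alpha, w=80) cum 250  ← median
  y=14 (Beta, w=110) cum 360
⇒ y* = 13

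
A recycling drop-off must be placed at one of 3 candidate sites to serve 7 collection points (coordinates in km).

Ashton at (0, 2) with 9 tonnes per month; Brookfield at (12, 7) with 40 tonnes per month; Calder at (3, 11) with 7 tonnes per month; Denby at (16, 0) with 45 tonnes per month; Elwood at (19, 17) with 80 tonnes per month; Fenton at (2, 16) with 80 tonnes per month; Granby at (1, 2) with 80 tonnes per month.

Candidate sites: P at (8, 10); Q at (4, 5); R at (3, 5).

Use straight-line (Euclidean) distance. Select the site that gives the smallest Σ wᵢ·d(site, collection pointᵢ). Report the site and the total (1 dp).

P, total 3486.1 km

Total weighted distance at each candidate:
  P (8, 10): total = 3486.1
  Q (4, 5): total = 3773.0
  R (3, 5): total = 3847.8
Minimum is at P with total 3486.1 km.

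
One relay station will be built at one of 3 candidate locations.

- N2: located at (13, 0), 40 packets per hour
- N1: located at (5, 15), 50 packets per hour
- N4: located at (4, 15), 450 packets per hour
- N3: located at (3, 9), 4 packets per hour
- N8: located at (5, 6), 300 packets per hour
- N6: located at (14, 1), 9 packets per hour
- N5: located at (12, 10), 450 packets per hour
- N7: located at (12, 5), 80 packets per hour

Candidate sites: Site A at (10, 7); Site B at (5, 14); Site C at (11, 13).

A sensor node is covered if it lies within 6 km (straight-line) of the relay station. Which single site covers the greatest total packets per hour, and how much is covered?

Site A, covering 830

Coverage radius r = 6 km; a point is covered iff (Δx)²+(Δy)² ≤ 6² = 36.
  Site A (10, 7): covers {N8, N5, N7} → 830
  Site B (5, 14): covers {N1, N4, N3} → 504
  Site C (11, 13): covers {N5} → 450
Maximum coverage at Site A: 830 packets per hour.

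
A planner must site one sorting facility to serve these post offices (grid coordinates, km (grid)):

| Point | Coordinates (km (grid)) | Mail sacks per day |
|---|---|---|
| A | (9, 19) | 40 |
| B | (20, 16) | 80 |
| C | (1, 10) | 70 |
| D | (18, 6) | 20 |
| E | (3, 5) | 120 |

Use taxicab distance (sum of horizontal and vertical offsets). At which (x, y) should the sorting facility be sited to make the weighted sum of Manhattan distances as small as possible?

Manhattan distance separates: Σwᵢ(|x−xᵢ|+|y−yᵢ|) = Σwᵢ|x−xᵢ| + Σwᵢ|y−yᵢ|, so x and y are optimised independently as 1-D weighted medians.
Total weight W = 330; half = 165.
x-coordinate, sorted with cumulative weight:
  x=1 (C, w=70) cum 70
  x=3 (E, w=120) cum 190  ← median
  x=9 (A, w=40) cum 230
  x=18 (D, w=20) cum 250
  x=20 (B, w=80) cum 330
⇒ x* = 3
y-coordinate, sorted with cumulative weight:
  y=5 (E, w=120) cum 120
  y=6 (D, w=20) cum 140
  y=10 (C, w=70) cum 210  ← median
  y=16 (B, w=80) cum 290
  y=19 (A, w=40) cum 330
⇒ y* = 10

(3, 10)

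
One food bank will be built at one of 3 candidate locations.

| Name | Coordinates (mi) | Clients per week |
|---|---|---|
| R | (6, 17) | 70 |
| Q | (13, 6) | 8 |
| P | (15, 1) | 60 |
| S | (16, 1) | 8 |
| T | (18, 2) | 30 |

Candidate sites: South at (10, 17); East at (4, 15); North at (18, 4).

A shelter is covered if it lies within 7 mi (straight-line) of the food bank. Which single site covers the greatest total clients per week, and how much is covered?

Coverage radius r = 7 mi; a point is covered iff (Δx)²+(Δy)² ≤ 7² = 49.
  South (10, 17): covers {R} → 70
  East (4, 15): covers {R} → 70
  North (18, 4): covers {Q, P, S, T} → 106
Maximum coverage at North: 106 clients per week.

North, covering 106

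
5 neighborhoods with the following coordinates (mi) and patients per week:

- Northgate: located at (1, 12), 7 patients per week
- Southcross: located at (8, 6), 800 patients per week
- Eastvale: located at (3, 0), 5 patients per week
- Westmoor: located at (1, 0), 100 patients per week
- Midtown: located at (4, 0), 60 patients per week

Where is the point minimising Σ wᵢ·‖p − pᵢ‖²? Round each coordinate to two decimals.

(6.96, 5.02)

The minimiser of Σwᵢ‖p−pᵢ‖² is the weighted centroid p* = (Σwᵢpᵢ)/(Σwᵢ).
Σwᵢ = 972.
Σwᵢxᵢ = 7·1 + 800·8 + 5·3 + 100·1 + 60·4 = 6762.
Σwᵢyᵢ = 7·12 + 800·6 + 5·0 + 100·0 + 60·0 = 4884.
x* = 6762/972 = 6.96, y* = 4884/972 = 5.02.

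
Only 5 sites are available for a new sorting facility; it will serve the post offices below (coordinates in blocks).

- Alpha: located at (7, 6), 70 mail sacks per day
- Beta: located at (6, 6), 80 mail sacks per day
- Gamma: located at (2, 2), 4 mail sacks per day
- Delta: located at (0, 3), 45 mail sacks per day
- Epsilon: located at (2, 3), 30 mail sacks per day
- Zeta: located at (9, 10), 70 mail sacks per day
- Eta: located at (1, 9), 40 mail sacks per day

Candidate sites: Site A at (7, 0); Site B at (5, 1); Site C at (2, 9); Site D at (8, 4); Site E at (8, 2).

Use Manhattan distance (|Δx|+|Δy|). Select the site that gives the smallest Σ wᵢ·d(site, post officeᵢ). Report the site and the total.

Site D, total 2147 blocks

Total weighted distance at each candidate:
  Site A (7, 0): total = 3138
  Site B (5, 1): total = 2841
  Site C (2, 9): total = 2288
  Site D (8, 4): total = 2147
  Site E (8, 2): total = 2659
Minimum is at Site D with total 2147 blocks.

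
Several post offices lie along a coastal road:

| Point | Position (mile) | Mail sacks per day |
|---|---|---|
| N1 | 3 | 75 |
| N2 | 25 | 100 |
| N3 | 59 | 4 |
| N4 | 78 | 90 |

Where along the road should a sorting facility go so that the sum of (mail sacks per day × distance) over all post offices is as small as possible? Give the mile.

For a sum of weighted absolute distances on a line, the optimum is the weighted median (not the mean). Total weight W = 269; half-weight = 134.5.
Sort by position and accumulate weight:
  mile 3 (N1, w=75) → cum 75
  mile 25 (N2, w=100) → cum 175  ≥ 134.5 → median here
  mile 59 (N3, w=4) → cum 179
  mile 78 (N4, w=90) → cum 269
Optimal location: mile 25.

x = 25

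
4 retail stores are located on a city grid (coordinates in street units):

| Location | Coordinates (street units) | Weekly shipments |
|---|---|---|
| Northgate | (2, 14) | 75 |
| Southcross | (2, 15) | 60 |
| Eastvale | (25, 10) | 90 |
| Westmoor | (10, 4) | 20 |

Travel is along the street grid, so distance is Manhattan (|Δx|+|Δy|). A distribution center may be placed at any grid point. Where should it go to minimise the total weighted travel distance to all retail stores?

Manhattan distance separates: Σwᵢ(|x−xᵢ|+|y−yᵢ|) = Σwᵢ|x−xᵢ| + Σwᵢ|y−yᵢ|, so x and y are optimised independently as 1-D weighted medians.
Total weight W = 245; half = 122.5.
x-coordinate, sorted with cumulative weight:
  x=2 (Northgate, w=75) cum 75
  x=2 (Southcross, w=60) cum 135  ← median
  x=10 (Westmoor, w=20) cum 155
  x=25 (Eastvale, w=90) cum 245
⇒ x* = 2
y-coordinate, sorted with cumulative weight:
  y=4 (Westmoor, w=20) cum 20
  y=10 (Eastvale, w=90) cum 110
  y=14 (Northgate, w=75) cum 185  ← median
  y=15 (Southcross, w=60) cum 245
⇒ y* = 14

(2, 14)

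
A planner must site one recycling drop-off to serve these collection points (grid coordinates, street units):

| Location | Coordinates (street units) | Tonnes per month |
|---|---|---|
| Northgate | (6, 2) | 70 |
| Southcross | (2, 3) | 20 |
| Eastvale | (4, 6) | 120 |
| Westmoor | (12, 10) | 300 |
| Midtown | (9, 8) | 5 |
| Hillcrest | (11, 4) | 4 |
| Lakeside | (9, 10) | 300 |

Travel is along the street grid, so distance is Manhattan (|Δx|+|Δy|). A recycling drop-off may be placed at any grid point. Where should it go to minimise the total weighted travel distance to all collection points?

Manhattan distance separates: Σwᵢ(|x−xᵢ|+|y−yᵢ|) = Σwᵢ|x−xᵢ| + Σwᵢ|y−yᵢ|, so x and y are optimised independently as 1-D weighted medians.
Total weight W = 819; half = 409.5.
x-coordinate, sorted with cumulative weight:
  x=2 (Southcross, w=20) cum 20
  x=4 (Eastvale, w=120) cum 140
  x=6 (Northgate, w=70) cum 210
  x=9 (Midtown, w=5) cum 215
  x=9 (Lakeside, w=300) cum 515  ← median
  x=11 (Hillcrest, w=4) cum 519
  x=12 (Westmoor, w=300) cum 819
⇒ x* = 9
y-coordinate, sorted with cumulative weight:
  y=2 (Northgate, w=70) cum 70
  y=3 (Southcross, w=20) cum 90
  y=4 (Hillcrest, w=4) cum 94
  y=6 (Eastvale, w=120) cum 214
  y=8 (Midtown, w=5) cum 219
  y=10 (Westmoor, w=300) cum 519  ← median
  y=10 (Lakeside, w=300) cum 819
⇒ y* = 10

(9, 10)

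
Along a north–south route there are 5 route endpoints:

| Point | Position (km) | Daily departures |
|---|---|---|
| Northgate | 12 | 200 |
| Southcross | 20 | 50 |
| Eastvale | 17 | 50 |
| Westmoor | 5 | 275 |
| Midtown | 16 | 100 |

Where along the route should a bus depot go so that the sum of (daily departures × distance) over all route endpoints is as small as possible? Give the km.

x = 12

For a sum of weighted absolute distances on a line, the optimum is the weighted median (not the mean). Total weight W = 675; half-weight = 337.5.
Sort by position and accumulate weight:
  km 5 (Westmoor, w=275) → cum 275
  km 12 (Northgate, w=200) → cum 475  ≥ 337.5 → median here
  km 16 (Midtown, w=100) → cum 575
  km 17 (Eastvale, w=50) → cum 625
  km 20 (Southcross, w=50) → cum 675
Optimal location: km 12.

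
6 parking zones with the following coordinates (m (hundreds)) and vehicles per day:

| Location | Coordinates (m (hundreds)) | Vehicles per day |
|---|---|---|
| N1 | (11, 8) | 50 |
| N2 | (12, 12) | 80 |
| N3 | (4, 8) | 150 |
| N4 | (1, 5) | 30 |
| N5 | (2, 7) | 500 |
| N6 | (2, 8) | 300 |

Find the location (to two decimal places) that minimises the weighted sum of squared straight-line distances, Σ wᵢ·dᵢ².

The minimiser of Σwᵢ‖p−pᵢ‖² is the weighted centroid p* = (Σwᵢpᵢ)/(Σwᵢ).
Σwᵢ = 1110.
Σwᵢxᵢ = 50·11 + 80·12 + 150·4 + 30·1 + 500·2 + 300·2 = 3740.
Σwᵢyᵢ = 50·8 + 80·12 + 150·8 + 30·5 + 500·7 + 300·8 = 8610.
x* = 3740/1110 = 3.37, y* = 8610/1110 = 7.76.

(3.37, 7.76)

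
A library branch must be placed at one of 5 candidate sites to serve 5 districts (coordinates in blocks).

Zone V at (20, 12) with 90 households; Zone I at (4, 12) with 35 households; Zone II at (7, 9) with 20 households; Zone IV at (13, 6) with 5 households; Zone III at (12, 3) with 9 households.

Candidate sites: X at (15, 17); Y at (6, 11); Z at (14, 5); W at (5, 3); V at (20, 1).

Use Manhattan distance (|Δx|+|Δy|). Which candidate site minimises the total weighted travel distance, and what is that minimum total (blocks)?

Y, total 1701 blocks

Total weighted distance at each candidate:
  X (15, 17): total = 1998
  Y (6, 11): total = 1701
  Z (14, 5): total = 2031
  W (5, 3): total = 2788
  V (20, 1): total = 2505
Minimum is at Y with total 1701 blocks.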